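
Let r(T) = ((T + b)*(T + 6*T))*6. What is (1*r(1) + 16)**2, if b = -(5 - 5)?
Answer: 3364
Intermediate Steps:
b = 0 (b = -1*0 = 0)
r(T) = 42*T**2 (r(T) = ((T + 0)*(T + 6*T))*6 = (T*(7*T))*6 = (7*T**2)*6 = 42*T**2)
(1*r(1) + 16)**2 = (1*(42*1**2) + 16)**2 = (1*(42*1) + 16)**2 = (1*42 + 16)**2 = (42 + 16)**2 = 58**2 = 3364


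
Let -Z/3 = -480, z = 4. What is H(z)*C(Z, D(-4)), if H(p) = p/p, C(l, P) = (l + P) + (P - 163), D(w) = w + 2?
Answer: 1273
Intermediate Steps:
D(w) = 2 + w
Z = 1440 (Z = -3*(-480) = 1440)
C(l, P) = -163 + l + 2*P (C(l, P) = (P + l) + (-163 + P) = -163 + l + 2*P)
H(p) = 1
H(z)*C(Z, D(-4)) = 1*(-163 + 1440 + 2*(2 - 4)) = 1*(-163 + 1440 + 2*(-2)) = 1*(-163 + 1440 - 4) = 1*1273 = 1273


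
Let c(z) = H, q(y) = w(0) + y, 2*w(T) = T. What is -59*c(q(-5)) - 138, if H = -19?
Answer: 983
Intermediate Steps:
w(T) = T/2
q(y) = y (q(y) = (½)*0 + y = 0 + y = y)
c(z) = -19
-59*c(q(-5)) - 138 = -59*(-19) - 138 = 1121 - 138 = 983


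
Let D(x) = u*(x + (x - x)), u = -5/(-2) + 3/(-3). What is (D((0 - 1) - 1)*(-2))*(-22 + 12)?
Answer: -60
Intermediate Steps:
u = 3/2 (u = -5*(-½) + 3*(-⅓) = 5/2 - 1 = 3/2 ≈ 1.5000)
D(x) = 3*x/2 (D(x) = 3*(x + (x - x))/2 = 3*(x + 0)/2 = 3*x/2)
(D((0 - 1) - 1)*(-2))*(-22 + 12) = ((3*((0 - 1) - 1)/2)*(-2))*(-22 + 12) = ((3*(-1 - 1)/2)*(-2))*(-10) = (((3/2)*(-2))*(-2))*(-10) = -3*(-2)*(-10) = 6*(-10) = -60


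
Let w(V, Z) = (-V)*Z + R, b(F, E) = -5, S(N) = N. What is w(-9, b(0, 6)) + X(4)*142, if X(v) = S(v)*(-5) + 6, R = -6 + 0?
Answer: -2039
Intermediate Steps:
R = -6
w(V, Z) = -6 - V*Z (w(V, Z) = (-V)*Z - 6 = -V*Z - 6 = -6 - V*Z)
X(v) = 6 - 5*v (X(v) = v*(-5) + 6 = -5*v + 6 = 6 - 5*v)
w(-9, b(0, 6)) + X(4)*142 = (-6 - 1*(-9)*(-5)) + (6 - 5*4)*142 = (-6 - 45) + (6 - 20)*142 = -51 - 14*142 = -51 - 1988 = -2039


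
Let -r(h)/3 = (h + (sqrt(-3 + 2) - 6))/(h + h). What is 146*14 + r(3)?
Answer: 4091/2 - I/2 ≈ 2045.5 - 0.5*I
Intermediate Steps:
r(h) = -3*(-6 + I + h)/(2*h) (r(h) = -3*(h + (sqrt(-3 + 2) - 6))/(h + h) = -3*(h + (sqrt(-1) - 6))/(2*h) = -3*(h + (I - 6))*1/(2*h) = -3*(h + (-6 + I))*1/(2*h) = -3*(-6 + I + h)*1/(2*h) = -3*(-6 + I + h)/(2*h))
146*14 + r(3) = 146*14 + (3/2)*(6 - I - 1*3)/3 = 2044 + (3/2)*(1/3)*(6 - I - 3) = 2044 + (3/2)*(1/3)*(3 - I) = 2044 + (3/2 - I/2) = 4091/2 - I/2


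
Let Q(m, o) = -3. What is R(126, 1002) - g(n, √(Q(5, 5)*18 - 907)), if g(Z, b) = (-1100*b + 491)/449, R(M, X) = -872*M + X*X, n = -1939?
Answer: 401464777/449 + 34100*I/449 ≈ 8.9413e+5 + 75.947*I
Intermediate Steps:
R(M, X) = X² - 872*M (R(M, X) = -872*M + X² = X² - 872*M)
g(Z, b) = 491/449 - 1100*b/449 (g(Z, b) = (491 - 1100*b)*(1/449) = 491/449 - 1100*b/449)
R(126, 1002) - g(n, √(Q(5, 5)*18 - 907)) = (1002² - 872*126) - (491/449 - 1100*√(-3*18 - 907)/449) = (1004004 - 109872) - (491/449 - 1100*√(-54 - 907)/449) = 894132 - (491/449 - 34100*I/449) = 894132 + (-491/449 + 34100*I/449) = 401464777/449 + 34100*I/449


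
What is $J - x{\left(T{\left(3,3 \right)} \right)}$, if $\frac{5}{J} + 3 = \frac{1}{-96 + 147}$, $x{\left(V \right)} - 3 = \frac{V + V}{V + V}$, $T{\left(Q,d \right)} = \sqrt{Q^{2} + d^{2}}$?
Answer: $- \frac{863}{152} \approx -5.6776$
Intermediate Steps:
$x{\left(V \right)} = 4$ ($x{\left(V \right)} = 3 + \frac{V + V}{V + V} = 3 + \frac{2 V}{2 V} = 3 + 2 V \frac{1}{2 V} = 3 + 1 = 4$)
$J = - \frac{255}{152}$ ($J = \frac{5}{-3 + \frac{1}{-96 + 147}} = \frac{5}{-3 + \frac{1}{51}} = \frac{5}{- \frac{152}{51}} = 5 \left(- \frac{51}{152}\right) = - \frac{255}{152} \approx -1.6776$)
$J - x{\left(T{\left(3,3 \right)} \right)} = - \frac{255}{152} - 4 = - \frac{863}{152}$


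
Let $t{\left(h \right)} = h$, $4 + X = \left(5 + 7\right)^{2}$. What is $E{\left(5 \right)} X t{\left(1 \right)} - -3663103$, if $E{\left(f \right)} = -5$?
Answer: $3662403$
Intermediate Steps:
$X = 140$ ($X = -4 + \left(5 + 7\right)^{2} = -4 + 12^{2} = -4 + 144 = 140$)
$E{\left(5 \right)} X t{\left(1 \right)} - -3663103 = \left(-5\right) 140 \cdot 1 - -3663103 = \left(-700\right) 1 + 3663103 = -700 + 3663103 = 3662403$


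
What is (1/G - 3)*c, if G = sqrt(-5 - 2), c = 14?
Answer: -42 - 2*I*sqrt(7) ≈ -42.0 - 5.2915*I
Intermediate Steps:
G = I*sqrt(7) (G = sqrt(-7) = I*sqrt(7) ≈ 2.6458*I)
(1/G - 3)*c = (1/(I*sqrt(7)) - 3)*14 = (-I*sqrt(7)/7 - 3)*14 = (-3 - I*sqrt(7)/7)*14 = -42 - 2*I*sqrt(7)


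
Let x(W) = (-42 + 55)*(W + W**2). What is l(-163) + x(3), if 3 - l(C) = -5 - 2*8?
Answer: 180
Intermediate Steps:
l(C) = 24 (l(C) = 3 - (-5 - 2*8) = 3 - (-5 - 16) = 3 - 1*(-21) = 3 + 21 = 24)
x(W) = 13*W + 13*W**2 (x(W) = 13*(W + W**2) = 13*W + 13*W**2)
l(-163) + x(3) = 24 + 13*3*(1 + 3) = 24 + 13*3*4 = 24 + 156 = 180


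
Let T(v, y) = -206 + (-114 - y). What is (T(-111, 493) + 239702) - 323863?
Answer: -84974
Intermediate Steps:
T(v, y) = -320 - y
(T(-111, 493) + 239702) - 323863 = ((-320 - 1*493) + 239702) - 323863 = ((-320 - 493) + 239702) - 323863 = (-813 + 239702) - 323863 = 238889 - 323863 = -84974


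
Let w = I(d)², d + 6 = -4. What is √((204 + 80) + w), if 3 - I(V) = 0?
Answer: √293 ≈ 17.117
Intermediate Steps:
d = -10 (d = -6 - 4 = -10)
I(V) = 3 (I(V) = 3 - 1*0 = 3 + 0 = 3)
w = 9 (w = 3² = 9)
√((204 + 80) + w) = √((204 + 80) + 9) = √(284 + 9) = √293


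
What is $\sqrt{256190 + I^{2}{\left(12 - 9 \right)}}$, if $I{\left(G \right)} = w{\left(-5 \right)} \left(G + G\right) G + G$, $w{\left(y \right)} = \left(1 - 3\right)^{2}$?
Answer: $\sqrt{261815} \approx 511.68$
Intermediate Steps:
$w{\left(y \right)} = 4$ ($w{\left(y \right)} = \left(-2\right)^{2} = 4$)
$I{\left(G \right)} = G + 8 G^{2}$ ($I{\left(G \right)} = 4 \left(G + G\right) G + G = 4 \cdot 2 G G + G = 8 G G + G = 8 G^{2} + G = G + 8 G^{2}$)
$\sqrt{256190 + I^{2}{\left(12 - 9 \right)}} = \sqrt{256190 + \left(\left(12 - 9\right) \left(1 + 8 \left(12 - 9\right)\right)\right)^{2}} = \sqrt{256190 + \left(3 \left(1 + 8 \cdot 3\right)\right)^{2}} = \sqrt{256190 + \left(3 \left(1 + 24\right)\right)^{2}} = \sqrt{256190 + \left(3 \cdot 25\right)^{2}} = \sqrt{256190 + 75^{2}} = \sqrt{256190 + 5625} = \sqrt{261815}$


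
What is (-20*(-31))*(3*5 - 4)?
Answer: 6820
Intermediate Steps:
(-20*(-31))*(3*5 - 4) = 620*(15 - 4) = 620*11 = 6820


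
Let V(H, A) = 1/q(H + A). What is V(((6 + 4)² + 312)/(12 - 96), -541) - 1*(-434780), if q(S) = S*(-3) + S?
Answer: 9968635861/22928 ≈ 4.3478e+5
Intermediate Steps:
q(S) = -2*S (q(S) = -3*S + S = -2*S)
V(H, A) = 1/(-2*A - 2*H) (V(H, A) = 1/(-2*(H + A)) = 1/(-2*(A + H)) = 1/(-2*A - 2*H))
V(((6 + 4)² + 312)/(12 - 96), -541) - 1*(-434780) = 1/(2*(-1*(-541) - ((6 + 4)² + 312)/(12 - 96))) - 1*(-434780) = 1/(2*(541 - (10² + 312)/(-84))) + 434780 = 1/(2*(541 - (100 + 312)*(-1)/84)) + 434780 = 1/(2*(541 - 412*(-1)/84)) + 434780 = 1/(2*(541 - 1*(-103/21))) + 434780 = 1/(2*(541 + 103/21)) + 434780 = 1/(2*(11464/21)) + 434780 = (½)*(21/11464) + 434780 = 21/22928 + 434780 = 9968635861/22928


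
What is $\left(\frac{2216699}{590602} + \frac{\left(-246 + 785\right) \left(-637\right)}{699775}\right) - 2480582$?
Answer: $- \frac{1025194701587987861}{413288514550} \approx -2.4806 \cdot 10^{6}$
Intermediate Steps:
$\left(\frac{2216699}{590602} + \frac{\left(-246 + 785\right) \left(-637\right)}{699775}\right) - 2480582 = \left(2216699 \cdot \frac{1}{590602} + 539 \left(-637\right) \frac{1}{699775}\right) - 2480582 = \left(\frac{2216699}{590602} - \frac{343343}{699775}\right) - 2480582 = \frac{1348411480239}{413288514550} - 2480582 = - \frac{1025194701587987861}{413288514550}$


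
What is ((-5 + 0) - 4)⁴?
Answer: 6561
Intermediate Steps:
((-5 + 0) - 4)⁴ = (-5 - 4)⁴ = (-9)⁴ = 6561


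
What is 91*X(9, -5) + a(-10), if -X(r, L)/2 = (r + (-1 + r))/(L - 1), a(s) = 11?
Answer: 1580/3 ≈ 526.67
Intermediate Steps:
X(r, L) = -2*(-1 + 2*r)/(-1 + L) (X(r, L) = -2*(r + (-1 + r))/(L - 1) = -2*(-1 + 2*r)/(-1 + L))
91*X(9, -5) + a(-10) = 91*(2*(1 - 2*9)/(-1 - 5)) + 11 = 91*(2*(1 - 18)/(-6)) + 11 = 91*(2*(-⅙)*(-17)) + 11 = 91*(17/3) + 11 = 1547/3 + 11 = 1580/3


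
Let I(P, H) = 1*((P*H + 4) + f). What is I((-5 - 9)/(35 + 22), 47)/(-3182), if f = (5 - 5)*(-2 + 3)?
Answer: 5/2109 ≈ 0.0023708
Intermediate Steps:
f = 0 (f = 0*1 = 0)
I(P, H) = 4 + H*P (I(P, H) = 1*((P*H + 4) + 0) = 1*((H*P + 4) + 0) = 1*((4 + H*P) + 0) = 1*(4 + H*P) = 4 + H*P)
I((-5 - 9)/(35 + 22), 47)/(-3182) = (4 + 47*((-5 - 9)/(35 + 22)))/(-3182) = (4 + 47*(-14/57))*(-1/3182) = (4 - 658/57)*(-1/3182) = -430/57*(-1/3182) = 5/2109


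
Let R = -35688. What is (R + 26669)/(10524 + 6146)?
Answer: -9019/16670 ≈ -0.54103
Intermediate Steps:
(R + 26669)/(10524 + 6146) = (-35688 + 26669)/(10524 + 6146) = -9019/16670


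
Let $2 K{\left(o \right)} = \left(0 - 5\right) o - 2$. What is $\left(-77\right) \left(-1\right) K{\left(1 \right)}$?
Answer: $- \frac{539}{2} \approx -269.5$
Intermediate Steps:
$K{\left(o \right)} = -1 - \frac{5 o}{2}$ ($K{\left(o \right)} = \frac{\left(0 - 5\right) o - 2}{2} = \frac{- 5 o - 2}{2} = \frac{-2 - 5 o}{2} = -1 - \frac{5 o}{2}$)
$\left(-77\right) \left(-1\right) K{\left(1 \right)} = \left(-77\right) \left(-1\right) \left(-1 - \frac{5}{2}\right) = 77 \left(-1 - \frac{5}{2}\right) = 77 \left(- \frac{7}{2}\right) = - \frac{539}{2}$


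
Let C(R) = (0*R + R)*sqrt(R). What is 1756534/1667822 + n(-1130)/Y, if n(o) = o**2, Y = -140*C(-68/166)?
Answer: 67559/64147 - 5299135*I*sqrt(2822)/8092 ≈ 1.0532 - 34788.0*I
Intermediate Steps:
C(R) = R**(3/2) (C(R) = (0 + R)*sqrt(R) = R*sqrt(R) = R**(3/2))
Y = 4760*I*sqrt(2822)/6889 (Y = -140*(-34*I*sqrt(2822)/6889) = -(-4760)*I*sqrt(2822)/6889 = 4760*I*sqrt(2822)/6889 ≈ 36.705*I)
1756534/1667822 + n(-1130)/Y = 1756534/1667822 + (-1130)**2/((4760*I*sqrt(2822)/6889)) = 1756534*(1/1667822) + 1276900*(-83*I*sqrt(2822)/161840) = 67559/64147 - 5299135*I*sqrt(2822)/8092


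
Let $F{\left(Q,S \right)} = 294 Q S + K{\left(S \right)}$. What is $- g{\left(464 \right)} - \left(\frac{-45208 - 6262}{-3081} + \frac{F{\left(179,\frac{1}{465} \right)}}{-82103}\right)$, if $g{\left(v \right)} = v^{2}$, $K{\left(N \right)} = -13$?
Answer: $- \frac{8442130837711703}{39208698165} \approx -2.1531 \cdot 10^{5}$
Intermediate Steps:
$F{\left(Q,S \right)} = -13 + 294 Q S$ ($F{\left(Q,S \right)} = 294 Q S - 13 = -13 + 294 Q S$)
$- g{\left(464 \right)} - \left(\frac{-45208 - 6262}{-3081} + \frac{F{\left(179,\frac{1}{465} \right)}}{-82103}\right) = - 464^{2} - \left(\frac{-45208 - 6262}{-3081} + \frac{-13 + 294 \cdot 179 \cdot \frac{1}{465}}{-82103}\right) = \left(-1\right) 215296 - \left(\left(-51470\right) \left(- \frac{1}{3081}\right) + \left(-13 + 294 \cdot 179 \cdot \frac{1}{465}\right) \left(- \frac{1}{82103}\right)\right) = -215296 - \left(\frac{51470}{3081} + \left(-13 + \frac{17542}{155}\right) \left(- \frac{1}{82103}\right)\right) = -215296 - \left(\frac{51470}{3081} + \frac{15527}{155} \left(- \frac{1}{82103}\right)\right) = -215296 - \left(\frac{51470}{3081} - \frac{15527}{12725965}\right) = -215296 - \frac{654957579863}{39208698165} = - \frac{8442130837711703}{39208698165}$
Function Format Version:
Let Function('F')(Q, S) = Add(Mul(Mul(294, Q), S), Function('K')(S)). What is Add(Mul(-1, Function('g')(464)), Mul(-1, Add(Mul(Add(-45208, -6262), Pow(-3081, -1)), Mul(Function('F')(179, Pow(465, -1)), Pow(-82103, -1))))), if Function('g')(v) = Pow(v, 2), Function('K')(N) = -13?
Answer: Rational(-8442130837711703, 39208698165) ≈ -2.1531e+5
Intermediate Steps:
Function('F')(Q, S) = Add(-13, Mul(294, Q, S)) (Function('F')(Q, S) = Add(Mul(Mul(294, Q), S), -13) = Add(Mul(294, Q, S), -13) = Add(-13, Mul(294, Q, S)))
Add(Mul(-1, Function('g')(464)), Mul(-1, Add(Mul(Add(-45208, -6262), Pow(-3081, -1)), Mul(Function('F')(179, Pow(465, -1)), Pow(-82103, -1))))) = Add(Mul(-1, Pow(464, 2)), Mul(-1, Add(Mul(Add(-45208, -6262), Pow(-3081, -1)), Mul(Add(-13, Mul(294, 179, Pow(465, -1))), Pow(-82103, -1))))) = Add(Mul(-1, 215296), Mul(-1, Add(Mul(-51470, Rational(-1, 3081)), Mul(Add(-13, Mul(294, 179, Rational(1, 465))), Rational(-1, 82103))))) = Add(-215296, Mul(-1, Add(Rational(51470, 3081), Mul(Add(-13, Rational(17542, 155)), Rational(-1, 82103))))) = Add(-215296, Mul(-1, Add(Rational(51470, 3081), Mul(Rational(15527, 155), Rational(-1, 82103))))) = Add(-215296, Mul(-1, Add(Rational(51470, 3081), Rational(-15527, 12725965)))) = Add(-215296, Mul(-1, Rational(654957579863, 39208698165))) = Add(-215296, Rational(-654957579863, 39208698165)) = Rational(-8442130837711703, 39208698165)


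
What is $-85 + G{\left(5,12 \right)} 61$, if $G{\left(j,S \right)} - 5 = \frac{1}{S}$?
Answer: $\frac{2701}{12} \approx 225.08$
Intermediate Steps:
$G{\left(j,S \right)} = 5 + \frac{1}{S}$
$-85 + G{\left(5,12 \right)} 61 = -85 + \left(5 + \frac{1}{12}\right) 61 = -85 + \frac{61}{12} \cdot 61 = -85 + \frac{3721}{12} = \frac{2701}{12}$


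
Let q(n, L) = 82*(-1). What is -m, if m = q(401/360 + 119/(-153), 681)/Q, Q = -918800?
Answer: -41/459400 ≈ -8.9247e-5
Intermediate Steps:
q(n, L) = -82
m = 41/459400 (m = -82/(-918800) = -82*(-1/918800) = 41/459400 ≈ 8.9247e-5)
-m = -1*41/459400 = -41/459400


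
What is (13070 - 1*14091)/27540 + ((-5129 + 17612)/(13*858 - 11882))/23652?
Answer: -757823/20049120 ≈ -0.037798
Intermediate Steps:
(13070 - 1*14091)/27540 + ((-5129 + 17612)/(13*858 - 11882))/23652 = (13070 - 14091)*(1/27540) + (12483/(11154 - 11882))*(1/23652) = -1021*1/27540 + (12483/(-728))*(1/23652) = -1021/27540 + (12483*(-1/728))*(1/23652) = -1021/27540 - 12483/728*1/23652 = -1021/27540 - 19/26208 = -757823/20049120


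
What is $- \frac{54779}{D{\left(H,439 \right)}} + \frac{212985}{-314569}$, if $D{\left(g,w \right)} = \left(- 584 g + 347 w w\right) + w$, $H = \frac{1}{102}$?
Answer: $- \frac{727286661495291}{1072870803681746} \approx -0.67789$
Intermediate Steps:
$H = \frac{1}{102} \approx 0.0098039$
$D{\left(g,w \right)} = w - 584 g + 347 w^{2}$ ($D{\left(g,w \right)} = \left(- 584 g + 347 w^{2}\right) + w = w - 584 g + 347 w^{2}$)
$- \frac{54779}{D{\left(H,439 \right)}} + \frac{212985}{-314569} = - \frac{54779}{439 - \frac{292}{51} + 347 \cdot 439^{2}} + \frac{212985}{-314569} = - \frac{54779}{439 - \frac{292}{51} + 347 \cdot 192721} + 212985 \left(- \frac{1}{314569}\right) = - \frac{54779}{439 - \frac{292}{51} + 66874187} - \frac{212985}{314569} = - \frac{54779}{\frac{3410605634}{51}} - \frac{212985}{314569} = \left(-54779\right) \frac{51}{3410605634} - \frac{212985}{314569} = - \frac{2793729}{3410605634} - \frac{212985}{314569} = - \frac{727286661495291}{1072870803681746}$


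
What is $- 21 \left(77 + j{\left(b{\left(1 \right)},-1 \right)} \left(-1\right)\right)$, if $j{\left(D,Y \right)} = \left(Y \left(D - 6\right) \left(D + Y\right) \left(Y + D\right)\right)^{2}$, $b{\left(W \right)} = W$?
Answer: $-1617$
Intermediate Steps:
$j{\left(D,Y \right)} = Y^{2} \left(-6 + D\right)^{2} \left(D + Y\right)^{4}$ ($j{\left(D,Y \right)} = \left(Y \left(D - 6\right) \left(D + Y\right) \left(D + Y\right)\right)^{2} = \left(Y \left(-6 + D\right) \left(D + Y\right)^{2}\right)^{2} = \left(Y \left(D + Y\right)^{2} \left(-6 + D\right)\right)^{2} = Y^{2} \left(-6 + D\right)^{2} \left(D + Y\right)^{4}$)
$- 21 \left(77 + j{\left(b{\left(1 \right)},-1 \right)} \left(-1\right)\right) = - 21 \left(77 + \left(-1\right)^{2} \left(-6 + 1\right)^{2} \left(1 - 1\right)^{4} \left(-1\right)\right) = - 21 \left(77 + 1 \left(-5\right)^{2} \cdot 0^{4} \left(-1\right)\right) = - 21 \left(77 + 1 \cdot 25 \cdot 0 \left(-1\right)\right) = - 21 \left(77 + 0 \left(-1\right)\right) = - 21 \left(77 + 0\right) = \left(-21\right) 77 = -1617$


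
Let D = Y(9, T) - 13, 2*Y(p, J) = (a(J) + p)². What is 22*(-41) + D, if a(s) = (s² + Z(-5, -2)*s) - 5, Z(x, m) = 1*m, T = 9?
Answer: 2659/2 ≈ 1329.5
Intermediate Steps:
Z(x, m) = m
a(s) = -5 + s² - 2*s (a(s) = (s² - 2*s) - 5 = -5 + s² - 2*s)
Y(p, J) = (-5 + p + J² - 2*J)²/2 (Y(p, J) = ((-5 + J² - 2*J) + p)²/2 = (-5 + p + J² - 2*J)²/2)
D = 4463/2 (D = (-5 + 9 + 9² - 2*9)²/2 - 13 = (-5 + 9 + 81 - 18)²/2 - 13 = (½)*67² - 13 = (½)*4489 - 13 = 4489/2 - 13 = 4463/2 ≈ 2231.5)
22*(-41) + D = 22*(-41) + 4463/2 = -902 + 4463/2 = 2659/2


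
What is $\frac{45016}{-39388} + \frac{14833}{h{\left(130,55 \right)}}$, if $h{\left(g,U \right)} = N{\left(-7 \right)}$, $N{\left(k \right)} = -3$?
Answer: $- \frac{146094313}{29541} \approx -4945.5$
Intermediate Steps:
$h{\left(g,U \right)} = -3$
$\frac{45016}{-39388} + \frac{14833}{h{\left(130,55 \right)}} = \frac{45016}{-39388} + \frac{14833}{-3} = 45016 \left(- \frac{1}{39388}\right) + 14833 \left(- \frac{1}{3}\right) = - \frac{11254}{9847} - \frac{14833}{3} = - \frac{146094313}{29541}$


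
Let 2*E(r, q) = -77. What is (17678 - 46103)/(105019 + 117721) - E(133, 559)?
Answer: 1709413/44548 ≈ 38.372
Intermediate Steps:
E(r, q) = -77/2 (E(r, q) = (½)*(-77) = -77/2)
(17678 - 46103)/(105019 + 117721) - E(133, 559) = (17678 - 46103)/(105019 + 117721) - 1*(-77/2) = -28425/222740 + 77/2 = -28425*1/222740 + 77/2 = -5685/44548 + 77/2 = 1709413/44548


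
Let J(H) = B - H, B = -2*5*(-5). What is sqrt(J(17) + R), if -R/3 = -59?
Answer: sqrt(210) ≈ 14.491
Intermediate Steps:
B = 50 (B = -10*(-5) = 50)
R = 177 (R = -3*(-59) = 177)
J(H) = 50 - H
sqrt(J(17) + R) = sqrt((50 - 1*17) + 177) = sqrt((50 - 17) + 177) = sqrt(33 + 177) = sqrt(210)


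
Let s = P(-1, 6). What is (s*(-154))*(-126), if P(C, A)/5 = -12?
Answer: -1164240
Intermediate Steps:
P(C, A) = -60 (P(C, A) = 5*(-12) = -60)
s = -60
(s*(-154))*(-126) = -60*(-154)*(-126) = 9240*(-126) = -1164240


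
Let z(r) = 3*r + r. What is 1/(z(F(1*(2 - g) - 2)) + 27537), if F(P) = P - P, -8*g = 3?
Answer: 1/27537 ≈ 3.6315e-5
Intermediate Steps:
g = -3/8 (g = -⅛*3 = -3/8 ≈ -0.37500)
F(P) = 0
z(r) = 4*r
1/(z(F(1*(2 - g) - 2)) + 27537) = 1/(4*0 + 27537) = 1/(0 + 27537) = 1/27537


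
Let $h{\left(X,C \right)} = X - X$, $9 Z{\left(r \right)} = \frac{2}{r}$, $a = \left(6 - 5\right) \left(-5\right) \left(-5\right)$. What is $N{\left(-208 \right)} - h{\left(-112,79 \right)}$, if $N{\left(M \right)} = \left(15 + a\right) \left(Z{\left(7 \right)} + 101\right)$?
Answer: $\frac{254600}{63} \approx 4041.3$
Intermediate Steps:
$a = 25$ ($a = 1 \left(-5\right) \left(-5\right) = \left(-5\right) \left(-5\right) = 25$)
$Z{\left(r \right)} = \frac{2}{9 r}$ ($Z{\left(r \right)} = \frac{2 \frac{1}{r}}{9} = \frac{2}{9 r}$)
$h{\left(X,C \right)} = 0$
$N{\left(M \right)} = \frac{254600}{63}$ ($N{\left(M \right)} = \left(15 + 25\right) \left(\frac{2}{9 \cdot 7} + 101\right) = 40 \left(\frac{2}{9} \cdot \frac{1}{7} + 101\right) = 40 \left(\frac{2}{63} + 101\right) = 40 \cdot \frac{6365}{63} = \frac{254600}{63}$)
$N{\left(-208 \right)} - h{\left(-112,79 \right)} = \frac{254600}{63} - 0 = \frac{254600}{63} + 0 = \frac{254600}{63}$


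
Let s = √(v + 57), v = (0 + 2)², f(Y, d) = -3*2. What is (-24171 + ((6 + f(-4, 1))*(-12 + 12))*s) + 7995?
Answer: -16176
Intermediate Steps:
f(Y, d) = -6
v = 4 (v = 2² = 4)
s = √61 (s = √(4 + 57) = √61 ≈ 7.8102)
(-24171 + ((6 + f(-4, 1))*(-12 + 12))*s) + 7995 = (-24171 + ((6 - 6)*(-12 + 12))*√61) + 7995 = (-24171 + (0*0)*√61) + 7995 = (-24171 + 0*√61) + 7995 = (-24171 + 0) + 7995 = -24171 + 7995 = -16176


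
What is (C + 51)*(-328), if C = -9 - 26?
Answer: -5248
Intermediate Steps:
C = -35
(C + 51)*(-328) = (-35 + 51)*(-328) = 16*(-328) = -5248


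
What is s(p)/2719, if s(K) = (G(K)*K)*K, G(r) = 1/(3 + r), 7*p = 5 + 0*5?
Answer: 25/494858 ≈ 5.0520e-5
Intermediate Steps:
p = 5/7 (p = (5 + 0*5)/7 = (5 + 0)/7 = (1/7)*5 = 5/7 ≈ 0.71429)
s(K) = K**2/(3 + K) (s(K) = (K/(3 + K))*K = K**2/(3 + K))
s(p)/2719 = ((5/7)**2/(3 + 5/7))/2719 = (25/(49*(26/7)))*(1/2719) = ((25/49)*(7/26))*(1/2719) = (25/182)*(1/2719) = 25/494858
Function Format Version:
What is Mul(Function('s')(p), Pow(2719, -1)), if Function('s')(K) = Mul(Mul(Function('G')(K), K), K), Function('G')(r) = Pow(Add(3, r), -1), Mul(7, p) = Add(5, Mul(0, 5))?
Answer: Rational(25, 494858) ≈ 5.0520e-5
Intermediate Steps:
p = Rational(5, 7) (p = Mul(Rational(1, 7), Add(5, Mul(0, 5))) = Mul(Rational(1, 7), Add(5, 0)) = Mul(Rational(1, 7), 5) = Rational(5, 7) ≈ 0.71429)
Function('s')(K) = Mul(Pow(K, 2), Pow(Add(3, K), -1)) (Function('s')(K) = Mul(Mul(Pow(Add(3, K), -1), K), K) = Mul(Mul(K, Pow(Add(3, K), -1)), K) = Mul(Pow(K, 2), Pow(Add(3, K), -1)))
Mul(Function('s')(p), Pow(2719, -1)) = Mul(Mul(Pow(Rational(5, 7), 2), Pow(Add(3, Rational(5, 7)), -1)), Pow(2719, -1)) = Mul(Mul(Rational(25, 49), Pow(Rational(26, 7), -1)), Rational(1, 2719)) = Mul(Mul(Rational(25, 49), Rational(7, 26)), Rational(1, 2719)) = Mul(Rational(25, 182), Rational(1, 2719)) = Rational(25, 494858)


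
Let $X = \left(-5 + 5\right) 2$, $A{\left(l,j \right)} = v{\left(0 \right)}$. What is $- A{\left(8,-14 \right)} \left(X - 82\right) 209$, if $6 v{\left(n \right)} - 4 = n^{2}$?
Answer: $\frac{34276}{3} \approx 11425.0$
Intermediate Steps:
$v{\left(n \right)} = \frac{2}{3} + \frac{n^{2}}{6}$
$A{\left(l,j \right)} = \frac{2}{3}$ ($A{\left(l,j \right)} = \frac{2}{3} + \frac{0^{2}}{6} = \frac{2}{3} + \frac{1}{6} \cdot 0 = \frac{2}{3} + 0 = \frac{2}{3}$)
$X = 0$ ($X = 0 \cdot 2 = 0$)
$- A{\left(8,-14 \right)} \left(X - 82\right) 209 = \left(-1\right) \frac{2}{3} \left(0 - 82\right) 209 = - \frac{2 \left(0 - 82\right)}{3} \cdot 209 = \left(- \frac{2}{3}\right) \left(-82\right) 209 = \frac{164}{3} \cdot 209 = \frac{34276}{3}$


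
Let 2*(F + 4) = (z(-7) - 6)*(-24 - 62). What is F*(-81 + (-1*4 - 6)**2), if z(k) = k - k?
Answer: 4826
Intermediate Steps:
z(k) = 0
F = 254 (F = -4 + ((0 - 6)*(-24 - 62))/2 = -4 + (-6*(-86))/2 = -4 + (1/2)*516 = -4 + 258 = 254)
F*(-81 + (-1*4 - 6)**2) = 254*(-81 + (-1*4 - 6)**2) = 254*(-81 + (-4 - 6)**2) = 254*(-81 + (-10)**2) = 254*(-81 + 100) = 254*19 = 4826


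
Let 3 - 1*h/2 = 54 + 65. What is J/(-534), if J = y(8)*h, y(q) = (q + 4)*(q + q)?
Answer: 7424/89 ≈ 83.416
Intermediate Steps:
y(q) = 2*q*(4 + q) (y(q) = (4 + q)*(2*q) = 2*q*(4 + q))
h = -232 (h = 6 - 2*(54 + 65) = 6 - 2*119 = 6 - 238 = -232)
J = -44544 (J = (2*8*(4 + 8))*(-232) = (2*8*12)*(-232) = 192*(-232) = -44544)
J/(-534) = -44544/(-534) = -44544*(-1/534) = 7424/89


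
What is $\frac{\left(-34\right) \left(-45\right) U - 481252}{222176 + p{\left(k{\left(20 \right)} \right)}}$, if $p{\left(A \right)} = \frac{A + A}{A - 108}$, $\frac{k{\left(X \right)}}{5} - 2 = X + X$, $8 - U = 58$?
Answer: $- \frac{4740892}{1888531} \approx -2.5104$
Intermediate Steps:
$U = -50$ ($U = 8 - 58 = -50$)
$k{\left(X \right)} = 10 + 10 X$ ($k{\left(X \right)} = 10 + 5 \left(X + X\right) = 10 + 5 \cdot 2 X = 10 + 10 X$)
$p{\left(A \right)} = \frac{2 A}{-108 + A}$
$\frac{\left(-34\right) \left(-45\right) U - 481252}{222176 + p{\left(k{\left(20 \right)} \right)}} = \frac{\left(-34\right) \left(-45\right) \left(-50\right) - 481252}{222176 + \frac{2 \left(10 + 10 \cdot 20\right)}{-108 + \left(10 + 10 \cdot 20\right)}} = \frac{1530 \left(-50\right) - 481252}{222176 + \frac{2 \left(10 + 200\right)}{-108 + \left(10 + 200\right)}} = \frac{-76500 - 481252}{222176 + 2 \cdot 210 \frac{1}{-108 + 210}} = - \frac{557752}{222176 + 2 \cdot 210 \cdot \frac{1}{102}} = - \frac{557752}{222176 + \frac{70}{17}} = - \frac{557752}{\frac{3777062}{17}} = \left(-557752\right) \frac{17}{3777062} = - \frac{4740892}{1888531}$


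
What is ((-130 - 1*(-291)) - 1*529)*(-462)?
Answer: 170016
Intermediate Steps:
((-130 - 1*(-291)) - 1*529)*(-462) = ((-130 + 291) - 529)*(-462) = (161 - 529)*(-462) = -368*(-462) = 170016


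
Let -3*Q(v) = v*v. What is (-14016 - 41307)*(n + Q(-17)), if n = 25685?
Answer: -1415641806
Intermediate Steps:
Q(v) = -v**2/3 (Q(v) = -v*v/3 = -v**2/3)
(-14016 - 41307)*(n + Q(-17)) = (-14016 - 41307)*(25685 - 1/3*(-17)**2) = -55323*(25685 - 1/3*289) = -55323*(25685 - 289/3) = -55323*76766/3 = -1415641806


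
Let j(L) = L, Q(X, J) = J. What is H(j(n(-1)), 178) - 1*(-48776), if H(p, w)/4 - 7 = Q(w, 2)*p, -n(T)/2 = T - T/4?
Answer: 48816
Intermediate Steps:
n(T) = -3*T/2 (n(T) = -2*(T - T/4) = -3*T/2)
H(p, w) = 28 + 8*p (H(p, w) = 28 + 4*(2*p) = 28 + 8*p)
H(j(n(-1)), 178) - 1*(-48776) = (28 + 8*(-3/2*(-1))) - 1*(-48776) = (28 + 8*(3/2)) + 48776 = (28 + 12) + 48776 = 40 + 48776 = 48816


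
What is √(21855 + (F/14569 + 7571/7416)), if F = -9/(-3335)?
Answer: √78824132884581101250727210/60054292140 ≈ 147.84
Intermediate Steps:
F = 9/3335 (F = -9*(-1/3335) = 9/3335 ≈ 0.0026987)
√(21855 + (F/14569 + 7571/7416)) = √(21855 + ((9/3335)/14569 + 7571/7416)) = √(21855 + ((9/3335)*(1/14569) + 7571*(1/7416))) = √(21855 + (9/48587615 + 7571/7416)) = √(21855 + 367856899909/360325752840) = √(7875287185218109/360325752840) = √78824132884581101250727210/60054292140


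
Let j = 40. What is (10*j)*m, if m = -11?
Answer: -4400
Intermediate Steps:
(10*j)*m = (10*40)*(-11) = 400*(-11) = -4400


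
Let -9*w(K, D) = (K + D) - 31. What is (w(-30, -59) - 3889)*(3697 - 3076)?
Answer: -2406789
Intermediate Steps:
w(K, D) = 31/9 - D/9 - K/9 (w(K, D) = -((K + D) - 31)/9 = -((D + K) - 31)/9 = -(-31 + D + K)/9 = 31/9 - D/9 - K/9)
(w(-30, -59) - 3889)*(3697 - 3076) = ((31/9 - ⅑*(-59) - ⅑*(-30)) - 3889)*(3697 - 3076) = ((31/9 + 59/9 + 10/3) - 3889)*621 = (40/3 - 3889)*621 = -11627/3*621 = -2406789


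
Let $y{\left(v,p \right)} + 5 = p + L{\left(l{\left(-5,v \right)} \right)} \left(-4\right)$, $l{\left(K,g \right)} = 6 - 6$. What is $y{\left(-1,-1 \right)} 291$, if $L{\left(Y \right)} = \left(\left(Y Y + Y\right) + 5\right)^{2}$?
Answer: $-30846$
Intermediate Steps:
$l{\left(K,g \right)} = 0$ ($l{\left(K,g \right)} = 6 - 6 = 0$)
$L{\left(Y \right)} = \left(5 + Y + Y^{2}\right)^{2}$ ($L{\left(Y \right)} = \left(\left(Y^{2} + Y\right) + 5\right)^{2} = \left(\left(Y + Y^{2}\right) + 5\right)^{2} = \left(5 + Y + Y^{2}\right)^{2}$)
$y{\left(v,p \right)} = -105 + p$ ($y{\left(v,p \right)} = -5 + \left(p + \left(5 + 0 + 0^{2}\right)^{2} \left(-4\right)\right) = -5 + \left(p + \left(5 + 0 + 0\right)^{2} \left(-4\right)\right) = -5 + \left(p + 5^{2} \left(-4\right)\right) = -5 + \left(p + 25 \left(-4\right)\right) = -5 + \left(p - 100\right) = -5 + \left(-100 + p\right) = -105 + p$)
$y{\left(-1,-1 \right)} 291 = \left(-105 - 1\right) 291 = \left(-106\right) 291 = -30846$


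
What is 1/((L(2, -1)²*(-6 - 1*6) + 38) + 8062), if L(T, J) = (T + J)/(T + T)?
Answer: 4/32397 ≈ 0.00012347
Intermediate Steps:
L(T, J) = (J + T)/(2*T) (L(T, J) = (J + T)/((2*T)) = (J + T)*(1/(2*T)) = (J + T)/(2*T))
1/((L(2, -1)²*(-6 - 1*6) + 38) + 8062) = 1/((((½)*(-1 + 2)/2)²*(-6 - 1*6) + 38) + 8062) = 1/((((½)*(½)*1)²*(-6 - 6) + 38) + 8062) = 1/(((¼)²*(-12) + 38) + 8062) = 1/(((1/16)*(-12) + 38) + 8062) = 1/((-¾ + 38) + 8062) = 1/(149/4 + 8062) = 1/(32397/4) = 4/32397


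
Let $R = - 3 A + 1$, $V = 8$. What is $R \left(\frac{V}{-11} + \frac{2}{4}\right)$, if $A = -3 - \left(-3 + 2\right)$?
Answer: $- \frac{35}{22} \approx -1.5909$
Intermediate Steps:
$A = -2$ ($A = -3 - -1 = -3 + 1 = -2$)
$R = 7$ ($R = \left(-3\right) \left(-2\right) + 1 = 6 + 1 = 7$)
$R \left(\frac{V}{-11} + \frac{2}{4}\right) = 7 \left(\frac{8}{-11} + \frac{2}{4}\right) = 7 \left(8 \left(- \frac{1}{11}\right) + 2 \cdot \frac{1}{4}\right) = 7 \left(- \frac{8}{11} + \frac{1}{2}\right) = 7 \left(- \frac{5}{22}\right) = - \frac{35}{22}$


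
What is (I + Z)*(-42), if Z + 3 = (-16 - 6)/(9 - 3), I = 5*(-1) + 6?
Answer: 238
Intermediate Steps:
I = 1 (I = -5 + 6 = 1)
Z = -20/3 (Z = -3 + (-16 - 6)/(9 - 3) = -3 - 22/6 = -3 - 22*1/6 = -3 - 11/3 = -20/3 ≈ -6.6667)
(I + Z)*(-42) = (1 - 20/3)*(-42) = -17/3*(-42) = 238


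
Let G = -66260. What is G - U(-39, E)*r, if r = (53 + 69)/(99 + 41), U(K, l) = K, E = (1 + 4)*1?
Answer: -4635821/70 ≈ -66226.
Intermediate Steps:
E = 5 (E = 5*1 = 5)
r = 61/70 (r = 122/140 = 122*(1/140) = 61/70 ≈ 0.87143)
G - U(-39, E)*r = -66260 - (-39)*61/70 = -66260 - 1*(-2379/70) = -66260 + 2379/70 = -4635821/70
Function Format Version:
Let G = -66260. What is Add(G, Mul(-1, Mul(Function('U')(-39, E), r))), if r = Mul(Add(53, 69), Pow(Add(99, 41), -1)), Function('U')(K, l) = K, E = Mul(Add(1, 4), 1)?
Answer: Rational(-4635821, 70) ≈ -66226.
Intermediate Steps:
E = 5 (E = Mul(5, 1) = 5)
r = Rational(61, 70) (r = Mul(122, Pow(140, -1)) = Mul(122, Rational(1, 140)) = Rational(61, 70) ≈ 0.87143)
Add(G, Mul(-1, Mul(Function('U')(-39, E), r))) = Add(-66260, Mul(-1, Mul(-39, Rational(61, 70)))) = Add(-66260, Mul(-1, Rational(-2379, 70))) = Add(-66260, Rational(2379, 70)) = Rational(-4635821, 70)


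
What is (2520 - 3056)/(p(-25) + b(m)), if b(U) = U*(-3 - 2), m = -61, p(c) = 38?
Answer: -536/343 ≈ -1.5627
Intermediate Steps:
b(U) = -5*U (b(U) = U*(-5) = -5*U)
(2520 - 3056)/(p(-25) + b(m)) = (2520 - 3056)/(38 - 5*(-61)) = -536/(38 + 305) = -536/343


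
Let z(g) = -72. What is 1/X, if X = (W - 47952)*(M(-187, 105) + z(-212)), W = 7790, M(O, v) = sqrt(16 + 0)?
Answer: 1/2731016 ≈ 3.6616e-7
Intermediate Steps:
M(O, v) = 4 (M(O, v) = sqrt(16) = 4)
X = 2731016 (X = (7790 - 47952)*(4 - 72) = -40162*(-68) = 2731016)
1/X = 1/2731016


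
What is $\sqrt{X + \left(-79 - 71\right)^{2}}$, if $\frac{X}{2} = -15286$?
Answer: $2 i \sqrt{2018} \approx 89.844 i$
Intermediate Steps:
$X = -30572$ ($X = 2 \left(-15286\right) = -30572$)
$\sqrt{X + \left(-79 - 71\right)^{2}} = \sqrt{-30572 + \left(-79 - 71\right)^{2}} = \sqrt{-30572 + \left(-150\right)^{2}} = \sqrt{-30572 + 22500} = \sqrt{-8072} = 2 i \sqrt{2018}$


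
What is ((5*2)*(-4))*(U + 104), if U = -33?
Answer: -2840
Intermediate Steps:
((5*2)*(-4))*(U + 104) = ((5*2)*(-4))*(-33 + 104) = (10*(-4))*71 = -40*71 = -2840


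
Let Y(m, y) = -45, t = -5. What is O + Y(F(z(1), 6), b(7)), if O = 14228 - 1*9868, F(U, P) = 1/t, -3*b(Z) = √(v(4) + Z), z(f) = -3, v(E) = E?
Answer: 4315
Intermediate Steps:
b(Z) = -√(4 + Z)/3
F(U, P) = -⅕ (F(U, P) = 1/(-5) = -⅕)
O = 4360 (O = 14228 - 9868 = 4360)
O + Y(F(z(1), 6), b(7)) = 4360 - 45 = 4315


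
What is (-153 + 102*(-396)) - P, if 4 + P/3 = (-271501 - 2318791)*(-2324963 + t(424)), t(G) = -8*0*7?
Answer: -18066999218121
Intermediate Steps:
t(G) = 0 (t(G) = 0*7 = 0)
P = 18066999177576 (P = -12 + 3*((-271501 - 2318791)*(-2324963 + 0)) = -12 + 3*(-2590292*(-2324963)) = -12 + 3*6022333059196 = -12 + 18066999177588 = 18066999177576)
(-153 + 102*(-396)) - P = (-153 + 102*(-396)) - 1*18066999177576 = (-153 - 40392) - 18066999177576 = -40545 - 18066999177576 = -18066999218121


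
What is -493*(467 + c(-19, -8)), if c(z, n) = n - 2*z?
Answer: -245021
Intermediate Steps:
-493*(467 + c(-19, -8)) = -493*(467 + (-8 - 2*(-19))) = -493*(467 + (-8 + 38)) = -493*(467 + 30) = -493*497 = -245021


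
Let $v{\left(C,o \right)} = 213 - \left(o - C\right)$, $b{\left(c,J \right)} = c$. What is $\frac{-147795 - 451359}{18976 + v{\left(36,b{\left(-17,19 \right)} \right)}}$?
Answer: $- \frac{99859}{3207} \approx -31.138$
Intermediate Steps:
$v{\left(C,o \right)} = 213 + C - o$ ($v{\left(C,o \right)} = 213 + \left(C - o\right) = 213 + C - o$)
$\frac{-147795 - 451359}{18976 + v{\left(36,b{\left(-17,19 \right)} \right)}} = \frac{-147795 - 451359}{18976 + \left(213 + 36 - -17\right)} = - \frac{599154}{18976 + \left(213 + 36 + 17\right)} = - \frac{599154}{18976 + 266} = - \frac{599154}{19242} = \left(-599154\right) \frac{1}{19242} = - \frac{99859}{3207}$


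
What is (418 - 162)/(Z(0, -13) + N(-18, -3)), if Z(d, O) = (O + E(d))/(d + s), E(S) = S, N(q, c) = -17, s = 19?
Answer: -304/21 ≈ -14.476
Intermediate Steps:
Z(d, O) = (O + d)/(19 + d) (Z(d, O) = (O + d)/(d + 19) = (O + d)/(19 + d))
(418 - 162)/(Z(0, -13) + N(-18, -3)) = (418 - 162)/((-13 + 0)/(19 + 0) - 17) = 256/(-13/19 - 17) = 256/(-336/19) = 256*(-19/336) = -304/21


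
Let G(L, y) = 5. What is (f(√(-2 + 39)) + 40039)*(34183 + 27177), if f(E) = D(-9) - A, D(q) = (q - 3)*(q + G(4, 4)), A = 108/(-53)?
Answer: 130372757840/53 ≈ 2.4599e+9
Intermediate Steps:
A = -108/53 (A = 108*(-1/53) = -108/53 ≈ -2.0377)
D(q) = (-3 + q)*(5 + q) (D(q) = (q - 3)*(q + 5) = (-3 + q)*(5 + q))
f(E) = 2652/53 (f(E) = (-15 + (-9)² + 2*(-9)) - 1*(-108/53) = (-15 + 81 - 18) + 108/53 = 48 + 108/53 = 2652/53)
(f(√(-2 + 39)) + 40039)*(34183 + 27177) = (2652/53 + 40039)*(34183 + 27177) = (2124719/53)*61360 = 130372757840/53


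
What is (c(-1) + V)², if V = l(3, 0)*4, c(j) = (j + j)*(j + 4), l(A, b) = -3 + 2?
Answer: 100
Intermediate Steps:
l(A, b) = -1
c(j) = 2*j*(4 + j) (c(j) = (2*j)*(4 + j) = 2*j*(4 + j))
V = -4 (V = -1*4 = -4)
(c(-1) + V)² = (2*(-1)*(4 - 1) - 4)² = (2*(-1)*3 - 4)² = (-6 - 4)² = (-10)² = 100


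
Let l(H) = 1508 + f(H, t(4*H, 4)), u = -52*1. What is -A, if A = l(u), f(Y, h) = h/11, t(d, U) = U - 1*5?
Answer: -16587/11 ≈ -1507.9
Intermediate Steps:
u = -52
t(d, U) = -5 + U (t(d, U) = U - 5 = -5 + U)
f(Y, h) = h/11 (f(Y, h) = h*(1/11) = h/11)
l(H) = 16587/11 (l(H) = 1508 + (-5 + 4)/11 = 1508 + (1/11)*(-1) = 1508 - 1/11 = 16587/11)
A = 16587/11 ≈ 1507.9
-A = -1*16587/11 = -16587/11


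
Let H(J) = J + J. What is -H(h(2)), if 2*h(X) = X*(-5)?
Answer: 10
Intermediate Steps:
h(X) = -5*X/2 (h(X) = (X*(-5))/2 = (-5*X)/2 = -5*X/2)
H(J) = 2*J
-H(h(2)) = -2*(-5/2*2) = -2*(-5) = -1*(-10) = 10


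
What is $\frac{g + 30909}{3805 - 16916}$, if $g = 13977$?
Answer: $- \frac{44886}{13111} \approx -3.4235$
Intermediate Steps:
$\frac{g + 30909}{3805 - 16916} = \frac{13977 + 30909}{3805 - 16916} = \frac{44886}{-13111} = 44886 \left(- \frac{1}{13111}\right) = - \frac{44886}{13111}$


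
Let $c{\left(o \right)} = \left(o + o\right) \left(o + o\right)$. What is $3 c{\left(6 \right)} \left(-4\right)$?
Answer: $-1728$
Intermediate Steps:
$c{\left(o \right)} = 4 o^{2}$ ($c{\left(o \right)} = 2 o 2 o = 4 o^{2}$)
$3 c{\left(6 \right)} \left(-4\right) = 3 \cdot 4 \cdot 6^{2} \left(-4\right) = 3 \cdot 4 \cdot 36 \left(-4\right) = 3 \cdot 144 \left(-4\right) = 432 \left(-4\right) = -1728$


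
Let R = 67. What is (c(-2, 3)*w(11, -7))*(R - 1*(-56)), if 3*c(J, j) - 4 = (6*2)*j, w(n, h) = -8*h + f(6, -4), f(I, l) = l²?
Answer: 118080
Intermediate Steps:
w(n, h) = 16 - 8*h (w(n, h) = -8*h + (-4)² = -8*h + 16 = 16 - 8*h)
c(J, j) = 4/3 + 4*j (c(J, j) = 4/3 + ((6*2)*j)/3 = 4/3 + (12*j)/3 = 4/3 + 4*j)
(c(-2, 3)*w(11, -7))*(R - 1*(-56)) = ((4/3 + 4*3)*(16 - 8*(-7)))*(67 - 1*(-56)) = ((4/3 + 12)*(16 + 56))*(67 + 56) = ((40/3)*72)*123 = 960*123 = 118080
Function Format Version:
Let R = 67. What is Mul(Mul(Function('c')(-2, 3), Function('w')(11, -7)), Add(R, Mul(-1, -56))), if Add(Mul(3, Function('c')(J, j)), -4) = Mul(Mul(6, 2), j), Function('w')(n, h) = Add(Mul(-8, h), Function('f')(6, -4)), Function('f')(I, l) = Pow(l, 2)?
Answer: 118080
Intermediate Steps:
Function('w')(n, h) = Add(16, Mul(-8, h)) (Function('w')(n, h) = Add(Mul(-8, h), Pow(-4, 2)) = Add(Mul(-8, h), 16) = Add(16, Mul(-8, h)))
Function('c')(J, j) = Add(Rational(4, 3), Mul(4, j)) (Function('c')(J, j) = Add(Rational(4, 3), Mul(Rational(1, 3), Mul(Mul(6, 2), j))) = Add(Rational(4, 3), Mul(Rational(1, 3), Mul(12, j))) = Add(Rational(4, 3), Mul(4, j)))
Mul(Mul(Function('c')(-2, 3), Function('w')(11, -7)), Add(R, Mul(-1, -56))) = Mul(Mul(Add(Rational(4, 3), Mul(4, 3)), Add(16, Mul(-8, -7))), Add(67, Mul(-1, -56))) = Mul(Mul(Add(Rational(4, 3), 12), Add(16, 56)), Add(67, 56)) = Mul(Mul(Rational(40, 3), 72), 123) = Mul(960, 123) = 118080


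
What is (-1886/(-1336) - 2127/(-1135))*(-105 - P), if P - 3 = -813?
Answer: 351250881/151636 ≈ 2316.4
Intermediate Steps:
P = -810 (P = 3 - 813 = -810)
(-1886/(-1336) - 2127/(-1135))*(-105 - P) = (-1886/(-1336) - 2127/(-1135))*(-105 - 1*(-810)) = (-1886*(-1/1336) - 2127*(-1/1135))*(-105 + 810) = (943/668 + 2127/1135)*705 = (2491141/758180)*705 = 351250881/151636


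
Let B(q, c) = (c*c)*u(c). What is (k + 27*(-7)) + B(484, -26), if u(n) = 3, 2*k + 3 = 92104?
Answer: 95779/2 ≈ 47890.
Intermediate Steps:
k = 92101/2 (k = -3/2 + (½)*92104 = -3/2 + 46052 = 92101/2 ≈ 46051.)
B(q, c) = 3*c² (B(q, c) = (c*c)*3 = c²*3 = 3*c²)
(k + 27*(-7)) + B(484, -26) = (92101/2 + 27*(-7)) + 3*(-26)² = (92101/2 - 189) + 3*676 = 91723/2 + 2028 = 95779/2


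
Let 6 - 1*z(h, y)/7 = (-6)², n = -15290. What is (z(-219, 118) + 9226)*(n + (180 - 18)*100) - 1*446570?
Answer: 7757990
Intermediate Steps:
z(h, y) = -210 (z(h, y) = 42 - 7*(-6)² = 42 - 7*36 = 42 - 252 = -210)
(z(-219, 118) + 9226)*(n + (180 - 18)*100) - 1*446570 = (-210 + 9226)*(-15290 + (180 - 18)*100) - 1*446570 = 9016*(-15290 + 162*100) - 446570 = 9016*(-15290 + 16200) - 446570 = 9016*910 - 446570 = 8204560 - 446570 = 7757990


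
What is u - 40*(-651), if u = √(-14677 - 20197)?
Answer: 26040 + I*√34874 ≈ 26040.0 + 186.75*I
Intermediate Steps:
u = I*√34874 (u = √(-34874) = I*√34874 ≈ 186.75*I)
u - 40*(-651) = I*√34874 - 40*(-651) = I*√34874 + 26040 = 26040 + I*√34874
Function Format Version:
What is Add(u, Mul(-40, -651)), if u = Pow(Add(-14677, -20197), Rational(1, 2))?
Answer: Add(26040, Mul(I, Pow(34874, Rational(1, 2)))) ≈ Add(26040., Mul(186.75, I))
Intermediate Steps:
u = Mul(I, Pow(34874, Rational(1, 2))) (u = Pow(-34874, Rational(1, 2)) = Mul(I, Pow(34874, Rational(1, 2))) ≈ Mul(186.75, I))
Add(u, Mul(-40, -651)) = Add(Mul(I, Pow(34874, Rational(1, 2))), Mul(-40, -651)) = Add(Mul(I, Pow(34874, Rational(1, 2))), 26040) = Add(26040, Mul(I, Pow(34874, Rational(1, 2))))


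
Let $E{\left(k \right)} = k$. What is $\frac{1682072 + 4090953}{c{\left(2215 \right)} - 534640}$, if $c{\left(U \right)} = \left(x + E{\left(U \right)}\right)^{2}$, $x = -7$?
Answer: $\frac{5773025}{4340624} \approx 1.33$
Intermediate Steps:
$c{\left(U \right)} = \left(-7 + U\right)^{2}$
$\frac{1682072 + 4090953}{c{\left(2215 \right)} - 534640} = \frac{1682072 + 4090953}{\left(-7 + 2215\right)^{2} - 534640} = \frac{5773025}{2208^{2} - 534640} = \frac{5773025}{4875264 - 534640} = \frac{5773025}{4340624}$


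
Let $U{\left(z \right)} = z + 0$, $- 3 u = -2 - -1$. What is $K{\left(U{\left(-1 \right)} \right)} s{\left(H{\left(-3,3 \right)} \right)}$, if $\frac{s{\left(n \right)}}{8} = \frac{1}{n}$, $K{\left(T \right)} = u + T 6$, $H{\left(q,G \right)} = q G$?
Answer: $\frac{136}{27} \approx 5.037$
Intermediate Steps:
$H{\left(q,G \right)} = G q$
$u = \frac{1}{3}$ ($u = - \frac{-2 - -1}{3} = - \frac{-2 + 1}{3} = \left(- \frac{1}{3}\right) \left(-1\right) = \frac{1}{3} \approx 0.33333$)
$U{\left(z \right)} = z$
$K{\left(T \right)} = \frac{1}{3} + 6 T$ ($K{\left(T \right)} = \frac{1}{3} + T 6 = \frac{1}{3} + 6 T$)
$s{\left(n \right)} = \frac{8}{n}$
$K{\left(U{\left(-1 \right)} \right)} s{\left(H{\left(-3,3 \right)} \right)} = \left(\frac{1}{3} + 6 \left(-1\right)\right) \frac{8}{3 \left(-3\right)} = \left(\frac{1}{3} - 6\right) \frac{8}{-9} = - \frac{17 \cdot 8 \left(- \frac{1}{9}\right)}{3} = \left(- \frac{17}{3}\right) \left(- \frac{8}{9}\right) = \frac{136}{27}$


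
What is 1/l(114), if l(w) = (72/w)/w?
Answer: 361/2 ≈ 180.50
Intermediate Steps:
l(w) = 72/w²
1/l(114) = 1/(72/114²) = 1/(72*(1/12996)) = 1/(2/361) = 361/2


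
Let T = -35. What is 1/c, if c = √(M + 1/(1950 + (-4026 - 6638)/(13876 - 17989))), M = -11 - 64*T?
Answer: √143764260331769466/17901134319 ≈ 0.021181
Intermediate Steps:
M = 2229 (M = -11 - 64*(-35) = -11 + 2240 = 2229)
c = √143764260331769466/8031014 (c = √(2229 + 1/(1950 + (-4026 - 6638)/(13876 - 17989))) = √(2229 + 1/(1950 - 10664/(-4113))) = √(2229 + 1/(1950 - 10664*(-1/4113))) = √(2229 + 1/(1950 + 10664/4113)) = √(2229 + 1/(8031014/4113)) = √(2229 + 4113/8031014) = √(17901134319/8031014) = √143764260331769466/8031014 ≈ 47.212)
1/c = 1/(√143764260331769466/8031014) = √143764260331769466/17901134319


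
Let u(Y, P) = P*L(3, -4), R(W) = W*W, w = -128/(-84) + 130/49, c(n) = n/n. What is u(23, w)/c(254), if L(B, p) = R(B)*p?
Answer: -7368/49 ≈ -150.37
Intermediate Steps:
c(n) = 1
w = 614/147 (w = -128*(-1/84) + 130*(1/49) = 32/21 + 130/49 = 614/147 ≈ 4.1769)
R(W) = W**2
L(B, p) = p*B**2 (L(B, p) = B**2*p = p*B**2)
u(Y, P) = -36*P (u(Y, P) = P*(-4*3**2) = P*(-4*9) = P*(-36) = -36*P)
u(23, w)/c(254) = -36*614/147/1 = -7368/49*1 = -7368/49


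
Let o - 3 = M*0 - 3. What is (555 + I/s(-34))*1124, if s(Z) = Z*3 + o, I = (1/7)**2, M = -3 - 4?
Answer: 1558925618/2499 ≈ 6.2382e+5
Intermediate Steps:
M = -7
o = 0 (o = 3 + (-7*0 - 3) = 3 + (0 - 3) = 3 - 3 = 0)
I = 1/49 (I = (1/7)**2 = 1/49 ≈ 0.020408)
s(Z) = 3*Z (s(Z) = Z*3 + 0 = 3*Z + 0 = 3*Z)
(555 + I/s(-34))*1124 = (555 + 1/(49*((3*(-34)))))*1124 = (555 + (1/49)/(-102))*1124 = (555 + (1/49)*(-1/102))*1124 = (555 - 1/4998)*1124 = (2773889/4998)*1124 = 1558925618/2499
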